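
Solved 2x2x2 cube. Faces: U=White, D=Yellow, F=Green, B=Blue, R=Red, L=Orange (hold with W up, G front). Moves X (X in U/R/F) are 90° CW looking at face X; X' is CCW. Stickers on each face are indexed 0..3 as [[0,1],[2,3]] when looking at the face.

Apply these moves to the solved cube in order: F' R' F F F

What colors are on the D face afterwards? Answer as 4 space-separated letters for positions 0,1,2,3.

After move 1 (F'): F=GGGG U=WWRR R=YRYR D=OOYY L=OWOW
After move 2 (R'): R=RRYY U=WBRB F=GWGR D=OGYG B=YBOB
After move 3 (F): F=GGRW U=WBWW R=RRBY D=YRYG L=OOOG
After move 4 (F): F=RGWG U=WBGO R=WRWY D=BRYG L=OYOR
After move 5 (F): F=WRGG U=WBRY R=GROY D=WWYG L=OBOR
Query: D face = WWYG

Answer: W W Y G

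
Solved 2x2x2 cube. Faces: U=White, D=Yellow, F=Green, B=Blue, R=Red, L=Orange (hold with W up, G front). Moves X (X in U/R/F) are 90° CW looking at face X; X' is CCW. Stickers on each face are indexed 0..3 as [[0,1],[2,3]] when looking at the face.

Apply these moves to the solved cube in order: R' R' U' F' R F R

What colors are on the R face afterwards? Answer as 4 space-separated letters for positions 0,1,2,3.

After move 1 (R'): R=RRRR U=WBWB F=GWGW D=YGYG B=YBYB
After move 2 (R'): R=RRRR U=WYWY F=GBGB D=YWYW B=GBGB
After move 3 (U'): U=YYWW F=OOGB R=GBRR B=RRGB L=GBOO
After move 4 (F'): F=OBOG U=YYGR R=WBYR D=BOYW L=GWOW
After move 5 (R): R=YWRB U=YBGG F=OOOW D=BGYR B=RRYB
After move 6 (F): F=OOWO U=YBWW R=GWGB D=RYYR L=GBOG
After move 7 (R): R=GGBW U=YOWO F=OYWR D=RYYR B=WRBB
Query: R face = GGBW

Answer: G G B W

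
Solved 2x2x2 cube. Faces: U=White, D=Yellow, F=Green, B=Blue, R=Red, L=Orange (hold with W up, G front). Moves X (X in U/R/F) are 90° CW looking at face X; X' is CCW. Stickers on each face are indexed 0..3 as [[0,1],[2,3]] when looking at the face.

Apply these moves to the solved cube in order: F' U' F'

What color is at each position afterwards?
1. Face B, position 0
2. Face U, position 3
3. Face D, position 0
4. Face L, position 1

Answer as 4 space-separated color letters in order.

After move 1 (F'): F=GGGG U=WWRR R=YRYR D=OOYY L=OWOW
After move 2 (U'): U=WRWR F=OWGG R=GGYR B=YRBB L=BBOW
After move 3 (F'): F=WGOG U=WRGY R=OGOR D=BWYY L=BROW
Query 1: B[0] = Y
Query 2: U[3] = Y
Query 3: D[0] = B
Query 4: L[1] = R

Answer: Y Y B R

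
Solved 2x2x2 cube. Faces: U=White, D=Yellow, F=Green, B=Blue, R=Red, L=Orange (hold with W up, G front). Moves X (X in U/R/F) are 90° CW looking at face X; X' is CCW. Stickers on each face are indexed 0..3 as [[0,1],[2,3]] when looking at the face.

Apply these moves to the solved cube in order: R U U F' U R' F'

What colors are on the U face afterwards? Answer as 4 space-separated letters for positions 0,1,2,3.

Answer: O W Y G

Derivation:
After move 1 (R): R=RRRR U=WGWG F=GYGY D=YBYB B=WBWB
After move 2 (U): U=WWGG F=RRGY R=WBRR B=OOWB L=GYOO
After move 3 (U): U=GWGW F=WBGY R=OORR B=GYWB L=RROO
After move 4 (F'): F=BYWG U=GWOR R=BOYR D=ROYB L=RWOG
After move 5 (U): U=OGRW F=BOWG R=GYYR B=RWWB L=BYOG
After move 6 (R'): R=YRGY U=OWRR F=BGWW D=ROYG B=BWOB
After move 7 (F'): F=GWBW U=OWYG R=ORRY D=YGYG L=BROR
Query: U face = OWYG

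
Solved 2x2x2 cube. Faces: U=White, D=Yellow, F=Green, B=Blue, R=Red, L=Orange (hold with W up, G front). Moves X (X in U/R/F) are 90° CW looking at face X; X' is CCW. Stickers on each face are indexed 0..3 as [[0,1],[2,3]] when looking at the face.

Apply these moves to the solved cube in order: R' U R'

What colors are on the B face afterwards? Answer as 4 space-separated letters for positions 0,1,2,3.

Answer: G O G B

Derivation:
After move 1 (R'): R=RRRR U=WBWB F=GWGW D=YGYG B=YBYB
After move 2 (U): U=WWBB F=RRGW R=YBRR B=OOYB L=GWOO
After move 3 (R'): R=BRYR U=WYBO F=RWGB D=YRYW B=GOGB
Query: B face = GOGB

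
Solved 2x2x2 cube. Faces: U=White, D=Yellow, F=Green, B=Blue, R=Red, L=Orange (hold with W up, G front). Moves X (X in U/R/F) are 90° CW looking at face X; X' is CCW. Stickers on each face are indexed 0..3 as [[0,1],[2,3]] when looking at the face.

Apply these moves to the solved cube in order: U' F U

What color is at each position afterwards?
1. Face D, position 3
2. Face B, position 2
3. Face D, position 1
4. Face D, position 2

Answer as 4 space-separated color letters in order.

After move 1 (U'): U=WWWW F=OOGG R=GGRR B=RRBB L=BBOO
After move 2 (F): F=GOGO U=WWOB R=WGWR D=RGYY L=BYOY
After move 3 (U): U=OWBW F=WGGO R=RRWR B=BYBB L=GOOY
Query 1: D[3] = Y
Query 2: B[2] = B
Query 3: D[1] = G
Query 4: D[2] = Y

Answer: Y B G Y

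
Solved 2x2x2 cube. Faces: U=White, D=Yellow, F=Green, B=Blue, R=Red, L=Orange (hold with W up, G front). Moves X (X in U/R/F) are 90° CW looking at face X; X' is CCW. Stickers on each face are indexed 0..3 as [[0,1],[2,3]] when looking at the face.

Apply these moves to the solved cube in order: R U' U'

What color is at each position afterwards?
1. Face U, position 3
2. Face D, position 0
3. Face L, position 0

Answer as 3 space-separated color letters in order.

After move 1 (R): R=RRRR U=WGWG F=GYGY D=YBYB B=WBWB
After move 2 (U'): U=GGWW F=OOGY R=GYRR B=RRWB L=WBOO
After move 3 (U'): U=GWGW F=WBGY R=OORR B=GYWB L=RROO
Query 1: U[3] = W
Query 2: D[0] = Y
Query 3: L[0] = R

Answer: W Y R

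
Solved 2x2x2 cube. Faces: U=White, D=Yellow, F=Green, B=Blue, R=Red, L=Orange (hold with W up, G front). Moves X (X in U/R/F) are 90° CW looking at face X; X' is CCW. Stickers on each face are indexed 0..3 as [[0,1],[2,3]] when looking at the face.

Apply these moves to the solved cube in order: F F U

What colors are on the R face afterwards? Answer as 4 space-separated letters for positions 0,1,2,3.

Answer: B B O R

Derivation:
After move 1 (F): F=GGGG U=WWOO R=WRWR D=RRYY L=OYOY
After move 2 (F): F=GGGG U=WWYY R=OROR D=WWYY L=OROR
After move 3 (U): U=YWYW F=ORGG R=BBOR B=ORBB L=GGOR
Query: R face = BBOR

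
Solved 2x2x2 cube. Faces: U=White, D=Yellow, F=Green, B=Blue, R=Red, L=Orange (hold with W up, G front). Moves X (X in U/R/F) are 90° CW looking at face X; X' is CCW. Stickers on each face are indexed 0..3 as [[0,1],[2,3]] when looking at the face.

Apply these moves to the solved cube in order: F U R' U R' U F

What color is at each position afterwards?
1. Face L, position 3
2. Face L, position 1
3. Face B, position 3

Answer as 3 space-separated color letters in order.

Answer: R R B

Derivation:
After move 1 (F): F=GGGG U=WWOO R=WRWR D=RRYY L=OYOY
After move 2 (U): U=OWOW F=WRGG R=BBWR B=OYBB L=GGOY
After move 3 (R'): R=BRBW U=OBOO F=WWGW D=RRYG B=YYRB
After move 4 (U): U=OOOB F=BRGW R=YYBW B=GGRB L=WWOY
After move 5 (R'): R=YWYB U=OROG F=BOGB D=RRYW B=GGRB
After move 6 (U): U=OOGR F=YWGB R=GGYB B=WWRB L=BOOY
After move 7 (F): F=GYBW U=OOYO R=GGRB D=YGYW L=BROR
Query 1: L[3] = R
Query 2: L[1] = R
Query 3: B[3] = B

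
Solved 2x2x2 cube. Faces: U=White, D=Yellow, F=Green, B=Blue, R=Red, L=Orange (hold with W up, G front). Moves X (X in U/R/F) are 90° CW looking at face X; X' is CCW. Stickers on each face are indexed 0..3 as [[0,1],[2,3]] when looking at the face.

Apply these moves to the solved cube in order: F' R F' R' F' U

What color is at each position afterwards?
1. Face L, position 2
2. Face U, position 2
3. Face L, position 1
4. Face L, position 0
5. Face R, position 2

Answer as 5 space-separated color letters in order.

After move 1 (F'): F=GGGG U=WWRR R=YRYR D=OOYY L=OWOW
After move 2 (R): R=YYRR U=WGRG F=GOGY D=OBYB B=RBWB
After move 3 (F'): F=OYGG U=WGYR R=BYOR D=WWYB L=OGOR
After move 4 (R'): R=YRBO U=WWYR F=OGGR D=WYYG B=BBWB
After move 5 (F'): F=GROG U=WWYB R=YRWO D=GRYG L=OROY
After move 6 (U): U=YWBW F=YROG R=BBWO B=ORWB L=GROY
Query 1: L[2] = O
Query 2: U[2] = B
Query 3: L[1] = R
Query 4: L[0] = G
Query 5: R[2] = W

Answer: O B R G W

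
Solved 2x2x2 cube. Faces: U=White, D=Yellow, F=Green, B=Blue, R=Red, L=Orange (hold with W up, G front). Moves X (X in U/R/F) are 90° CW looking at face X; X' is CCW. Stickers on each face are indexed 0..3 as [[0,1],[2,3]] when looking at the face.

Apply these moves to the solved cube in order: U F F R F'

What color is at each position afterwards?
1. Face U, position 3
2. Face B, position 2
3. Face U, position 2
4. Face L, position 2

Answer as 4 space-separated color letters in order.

Answer: R W G O

Derivation:
After move 1 (U): U=WWWW F=RRGG R=BBRR B=OOBB L=GGOO
After move 2 (F): F=GRGR U=WWOG R=WBWR D=RBYY L=GYOY
After move 3 (F): F=GGRR U=WWYY R=OBGR D=WWYY L=GROB
After move 4 (R): R=GORB U=WGYR F=GWRY D=WBYO B=YOWB
After move 5 (F'): F=WYGR U=WGGR R=BOWB D=RBYO L=GROY
Query 1: U[3] = R
Query 2: B[2] = W
Query 3: U[2] = G
Query 4: L[2] = O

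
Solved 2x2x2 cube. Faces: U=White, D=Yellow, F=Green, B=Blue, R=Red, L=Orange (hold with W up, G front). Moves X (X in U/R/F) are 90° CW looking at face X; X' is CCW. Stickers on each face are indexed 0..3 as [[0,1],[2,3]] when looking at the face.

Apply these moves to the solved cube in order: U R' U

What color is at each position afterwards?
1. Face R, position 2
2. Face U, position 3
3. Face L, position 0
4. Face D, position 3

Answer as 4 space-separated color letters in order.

After move 1 (U): U=WWWW F=RRGG R=BBRR B=OOBB L=GGOO
After move 2 (R'): R=BRBR U=WBWO F=RWGW D=YRYG B=YOYB
After move 3 (U): U=WWOB F=BRGW R=YOBR B=GGYB L=RWOO
Query 1: R[2] = B
Query 2: U[3] = B
Query 3: L[0] = R
Query 4: D[3] = G

Answer: B B R G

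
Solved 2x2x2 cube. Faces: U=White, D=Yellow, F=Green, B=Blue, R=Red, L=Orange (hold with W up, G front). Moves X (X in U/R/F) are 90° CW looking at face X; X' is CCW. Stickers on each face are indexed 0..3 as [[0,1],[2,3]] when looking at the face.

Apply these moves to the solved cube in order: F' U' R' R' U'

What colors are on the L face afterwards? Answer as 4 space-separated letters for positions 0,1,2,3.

Answer: G R O W

Derivation:
After move 1 (F'): F=GGGG U=WWRR R=YRYR D=OOYY L=OWOW
After move 2 (U'): U=WRWR F=OWGG R=GGYR B=YRBB L=BBOW
After move 3 (R'): R=GRGY U=WBWY F=ORGR D=OWYG B=YROB
After move 4 (R'): R=RYGG U=WOWY F=OBGY D=ORYR B=GRWB
After move 5 (U'): U=OYWW F=BBGY R=OBGG B=RYWB L=GROW
Query: L face = GROW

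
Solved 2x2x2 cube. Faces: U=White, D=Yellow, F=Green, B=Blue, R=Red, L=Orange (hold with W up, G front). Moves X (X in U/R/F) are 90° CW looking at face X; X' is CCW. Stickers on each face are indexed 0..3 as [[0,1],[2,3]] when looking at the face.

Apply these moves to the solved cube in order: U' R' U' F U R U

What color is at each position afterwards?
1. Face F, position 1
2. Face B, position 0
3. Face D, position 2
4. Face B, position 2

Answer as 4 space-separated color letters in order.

Answer: G G Y B

Derivation:
After move 1 (U'): U=WWWW F=OOGG R=GGRR B=RRBB L=BBOO
After move 2 (R'): R=GRGR U=WBWR F=OWGW D=YOYG B=YRYB
After move 3 (U'): U=BRWW F=BBGW R=OWGR B=GRYB L=YROO
After move 4 (F): F=GBWB U=BROR R=WWWR D=GOYG L=YYOO
After move 5 (U): U=OBRR F=WWWB R=GRWR B=YYYB L=GBOO
After move 6 (R): R=WGRR U=OWRB F=WOWG D=GYYY B=RYBB
After move 7 (U): U=ROBW F=WGWG R=RYRR B=GBBB L=WOOO
Query 1: F[1] = G
Query 2: B[0] = G
Query 3: D[2] = Y
Query 4: B[2] = B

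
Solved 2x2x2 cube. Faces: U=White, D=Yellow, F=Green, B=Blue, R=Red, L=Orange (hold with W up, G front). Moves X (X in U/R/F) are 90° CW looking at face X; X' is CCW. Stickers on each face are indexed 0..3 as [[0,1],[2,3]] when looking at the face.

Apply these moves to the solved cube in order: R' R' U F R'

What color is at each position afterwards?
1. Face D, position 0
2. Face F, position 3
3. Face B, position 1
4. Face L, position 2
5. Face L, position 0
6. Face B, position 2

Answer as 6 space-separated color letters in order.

Answer: R B O O G G

Derivation:
After move 1 (R'): R=RRRR U=WBWB F=GWGW D=YGYG B=YBYB
After move 2 (R'): R=RRRR U=WYWY F=GBGB D=YWYW B=GBGB
After move 3 (U): U=WWYY F=RRGB R=GBRR B=OOGB L=GBOO
After move 4 (F): F=GRBR U=WWOB R=YBYR D=RGYW L=GYOW
After move 5 (R'): R=BRYY U=WGOO F=GWBB D=RRYR B=WOGB
Query 1: D[0] = R
Query 2: F[3] = B
Query 3: B[1] = O
Query 4: L[2] = O
Query 5: L[0] = G
Query 6: B[2] = G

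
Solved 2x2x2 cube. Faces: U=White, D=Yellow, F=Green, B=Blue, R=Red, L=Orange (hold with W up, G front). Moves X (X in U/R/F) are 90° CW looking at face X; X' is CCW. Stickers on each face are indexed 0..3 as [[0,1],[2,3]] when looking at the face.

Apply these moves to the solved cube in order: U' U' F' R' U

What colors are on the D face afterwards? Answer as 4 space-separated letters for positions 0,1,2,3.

After move 1 (U'): U=WWWW F=OOGG R=GGRR B=RRBB L=BBOO
After move 2 (U'): U=WWWW F=BBGG R=OORR B=GGBB L=RROO
After move 3 (F'): F=BGBG U=WWOR R=YOYR D=ROYY L=RWOW
After move 4 (R'): R=ORYY U=WBOG F=BWBR D=RGYG B=YGOB
After move 5 (U): U=OWGB F=ORBR R=YGYY B=RWOB L=BWOW
Query: D face = RGYG

Answer: R G Y G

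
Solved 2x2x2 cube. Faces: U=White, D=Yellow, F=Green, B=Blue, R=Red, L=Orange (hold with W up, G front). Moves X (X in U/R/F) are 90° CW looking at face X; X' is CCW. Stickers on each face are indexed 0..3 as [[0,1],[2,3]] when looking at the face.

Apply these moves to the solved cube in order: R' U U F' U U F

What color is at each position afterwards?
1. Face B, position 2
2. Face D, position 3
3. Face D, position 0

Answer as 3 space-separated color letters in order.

After move 1 (R'): R=RRRR U=WBWB F=GWGW D=YGYG B=YBYB
After move 2 (U): U=WWBB F=RRGW R=YBRR B=OOYB L=GWOO
After move 3 (U): U=BWBW F=YBGW R=OORR B=GWYB L=RROO
After move 4 (F'): F=BWYG U=BWOR R=GOYR D=ROYG L=RWOB
After move 5 (U): U=OBRW F=GOYG R=GWYR B=RWYB L=BWOB
After move 6 (U): U=ROWB F=GWYG R=RWYR B=BWYB L=GOOB
After move 7 (F): F=YGGW U=ROBO R=WWBR D=YRYG L=GROO
Query 1: B[2] = Y
Query 2: D[3] = G
Query 3: D[0] = Y

Answer: Y G Y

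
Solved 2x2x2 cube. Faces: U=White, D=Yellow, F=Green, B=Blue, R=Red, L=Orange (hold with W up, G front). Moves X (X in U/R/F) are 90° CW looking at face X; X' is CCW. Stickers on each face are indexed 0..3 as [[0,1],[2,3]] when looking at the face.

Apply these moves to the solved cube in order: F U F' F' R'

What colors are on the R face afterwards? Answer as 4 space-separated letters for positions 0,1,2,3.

Answer: B R Y G

Derivation:
After move 1 (F): F=GGGG U=WWOO R=WRWR D=RRYY L=OYOY
After move 2 (U): U=OWOW F=WRGG R=BBWR B=OYBB L=GGOY
After move 3 (F'): F=RGWG U=OWBW R=RBRR D=GYYY L=GWOO
After move 4 (F'): F=GGRW U=OWRR R=YBGR D=WOYY L=GWOB
After move 5 (R'): R=BRYG U=OBRO F=GWRR D=WGYW B=YYOB
Query: R face = BRYG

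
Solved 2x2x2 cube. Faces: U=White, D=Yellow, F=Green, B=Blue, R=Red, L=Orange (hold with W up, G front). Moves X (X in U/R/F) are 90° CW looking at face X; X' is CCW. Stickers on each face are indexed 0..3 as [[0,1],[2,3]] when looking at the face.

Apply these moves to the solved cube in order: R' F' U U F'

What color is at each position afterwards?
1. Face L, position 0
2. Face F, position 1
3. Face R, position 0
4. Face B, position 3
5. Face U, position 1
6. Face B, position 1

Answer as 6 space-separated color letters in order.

After move 1 (R'): R=RRRR U=WBWB F=GWGW D=YGYG B=YBYB
After move 2 (F'): F=WWGG U=WBRR R=GRYR D=OOYG L=OBOW
After move 3 (U): U=RWRB F=GRGG R=YBYR B=OBYB L=WWOW
After move 4 (U): U=RRBW F=YBGG R=OBYR B=WWYB L=GROW
After move 5 (F'): F=BGYG U=RROY R=OBOR D=RWYG L=GWOB
Query 1: L[0] = G
Query 2: F[1] = G
Query 3: R[0] = O
Query 4: B[3] = B
Query 5: U[1] = R
Query 6: B[1] = W

Answer: G G O B R W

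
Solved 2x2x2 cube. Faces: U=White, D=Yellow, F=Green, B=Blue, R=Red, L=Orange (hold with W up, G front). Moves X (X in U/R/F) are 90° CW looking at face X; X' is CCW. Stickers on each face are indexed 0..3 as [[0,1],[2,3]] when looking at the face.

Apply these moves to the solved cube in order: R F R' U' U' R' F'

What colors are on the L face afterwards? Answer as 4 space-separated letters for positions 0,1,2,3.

After move 1 (R): R=RRRR U=WGWG F=GYGY D=YBYB B=WBWB
After move 2 (F): F=GGYY U=WGOO R=WRGR D=RRYB L=OYOB
After move 3 (R'): R=RRWG U=WWOW F=GGYO D=RGYY B=BBRB
After move 4 (U'): U=WWWO F=OYYO R=GGWG B=RRRB L=BBOB
After move 5 (U'): U=WOWW F=BBYO R=OYWG B=GGRB L=RROB
After move 6 (R'): R=YGOW U=WRWG F=BOYW D=RBYO B=YGGB
After move 7 (F'): F=OWBY U=WRYO R=BGRW D=RBYO L=RGOW
Query: L face = RGOW

Answer: R G O W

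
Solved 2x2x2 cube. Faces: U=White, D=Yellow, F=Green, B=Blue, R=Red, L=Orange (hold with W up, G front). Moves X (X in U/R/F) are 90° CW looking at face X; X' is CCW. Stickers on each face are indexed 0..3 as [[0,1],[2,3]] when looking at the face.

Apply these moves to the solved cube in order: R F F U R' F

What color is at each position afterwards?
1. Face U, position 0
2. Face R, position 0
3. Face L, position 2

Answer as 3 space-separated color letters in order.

Answer: B Y O

Derivation:
After move 1 (R): R=RRRR U=WGWG F=GYGY D=YBYB B=WBWB
After move 2 (F): F=GGYY U=WGOO R=WRGR D=RRYB L=OYOB
After move 3 (F): F=YGYG U=WGBY R=OROR D=GWYB L=OROR
After move 4 (U): U=BWYG F=ORYG R=WBOR B=ORWB L=YGOR
After move 5 (R'): R=BRWO U=BWYO F=OWYG D=GRYG B=BRWB
After move 6 (F): F=YOGW U=BWRG R=YROO D=WBYG L=YGOR
Query 1: U[0] = B
Query 2: R[0] = Y
Query 3: L[2] = O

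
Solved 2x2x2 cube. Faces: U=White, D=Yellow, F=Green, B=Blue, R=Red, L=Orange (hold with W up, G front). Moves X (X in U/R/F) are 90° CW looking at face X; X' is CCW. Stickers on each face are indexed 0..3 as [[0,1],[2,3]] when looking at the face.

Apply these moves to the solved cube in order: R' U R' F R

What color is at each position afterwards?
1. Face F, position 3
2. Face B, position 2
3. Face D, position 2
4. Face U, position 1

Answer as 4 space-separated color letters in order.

Answer: W Y Y R

Derivation:
After move 1 (R'): R=RRRR U=WBWB F=GWGW D=YGYG B=YBYB
After move 2 (U): U=WWBB F=RRGW R=YBRR B=OOYB L=GWOO
After move 3 (R'): R=BRYR U=WYBO F=RWGB D=YRYW B=GOGB
After move 4 (F): F=GRBW U=WYOW R=BROR D=YBYW L=GYOR
After move 5 (R): R=OBRR U=WROW F=GBBW D=YGYG B=WOYB
Query 1: F[3] = W
Query 2: B[2] = Y
Query 3: D[2] = Y
Query 4: U[1] = R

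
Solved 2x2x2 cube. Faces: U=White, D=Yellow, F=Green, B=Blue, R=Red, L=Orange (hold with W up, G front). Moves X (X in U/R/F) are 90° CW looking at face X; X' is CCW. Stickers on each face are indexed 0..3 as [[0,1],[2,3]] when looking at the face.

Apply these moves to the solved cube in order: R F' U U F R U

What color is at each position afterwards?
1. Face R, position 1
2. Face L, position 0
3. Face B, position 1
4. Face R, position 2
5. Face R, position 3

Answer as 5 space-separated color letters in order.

After move 1 (R): R=RRRR U=WGWG F=GYGY D=YBYB B=WBWB
After move 2 (F'): F=YYGG U=WGRR R=BRYR D=OOYB L=OGOW
After move 3 (U): U=RWRG F=BRGG R=WBYR B=OGWB L=YYOW
After move 4 (U): U=RRGW F=WBGG R=OGYR B=YYWB L=BROW
After move 5 (F): F=GWGB U=RRWR R=GGWR D=YOYB L=BOOO
After move 6 (R): R=WGRG U=RWWB F=GOGB D=YWYY B=RYRB
After move 7 (U): U=WRBW F=WGGB R=RYRG B=BORB L=GOOO
Query 1: R[1] = Y
Query 2: L[0] = G
Query 3: B[1] = O
Query 4: R[2] = R
Query 5: R[3] = G

Answer: Y G O R G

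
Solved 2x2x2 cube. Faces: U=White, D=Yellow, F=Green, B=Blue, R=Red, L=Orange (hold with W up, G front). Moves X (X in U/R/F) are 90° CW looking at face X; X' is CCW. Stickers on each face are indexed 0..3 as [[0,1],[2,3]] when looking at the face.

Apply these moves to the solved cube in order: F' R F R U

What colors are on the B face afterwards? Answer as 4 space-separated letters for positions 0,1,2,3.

Answer: O O G B

Derivation:
After move 1 (F'): F=GGGG U=WWRR R=YRYR D=OOYY L=OWOW
After move 2 (R): R=YYRR U=WGRG F=GOGY D=OBYB B=RBWB
After move 3 (F): F=GGYO U=WGWW R=RYGR D=RYYB L=OOOB
After move 4 (R): R=GRRY U=WGWO F=GYYB D=RWYR B=WBGB
After move 5 (U): U=WWOG F=GRYB R=WBRY B=OOGB L=GYOB
Query: B face = OOGB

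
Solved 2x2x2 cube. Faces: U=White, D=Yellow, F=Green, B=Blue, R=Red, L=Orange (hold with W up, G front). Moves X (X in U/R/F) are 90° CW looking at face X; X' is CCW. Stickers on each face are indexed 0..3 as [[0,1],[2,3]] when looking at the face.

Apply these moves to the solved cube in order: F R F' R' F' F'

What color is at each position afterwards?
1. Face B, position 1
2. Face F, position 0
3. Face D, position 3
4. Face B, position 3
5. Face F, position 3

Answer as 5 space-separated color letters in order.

Answer: B R G B R

Derivation:
After move 1 (F): F=GGGG U=WWOO R=WRWR D=RRYY L=OYOY
After move 2 (R): R=WWRR U=WGOG F=GRGY D=RBYB B=OBWB
After move 3 (F'): F=RYGG U=WGWR R=BWRR D=YYYB L=OGOO
After move 4 (R'): R=WRBR U=WWWO F=RGGR D=YYYG B=BBYB
After move 5 (F'): F=GRRG U=WWWB R=YRYR D=GOYG L=OOOW
After move 6 (F'): F=RGGR U=WWYY R=ORGR D=OWYG L=OBOW
Query 1: B[1] = B
Query 2: F[0] = R
Query 3: D[3] = G
Query 4: B[3] = B
Query 5: F[3] = R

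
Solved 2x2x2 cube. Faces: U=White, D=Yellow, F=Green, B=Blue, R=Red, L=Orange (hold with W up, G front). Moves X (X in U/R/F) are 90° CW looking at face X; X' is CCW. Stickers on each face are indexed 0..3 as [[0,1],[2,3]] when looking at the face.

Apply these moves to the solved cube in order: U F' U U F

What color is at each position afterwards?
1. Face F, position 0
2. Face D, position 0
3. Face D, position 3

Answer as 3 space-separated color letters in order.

After move 1 (U): U=WWWW F=RRGG R=BBRR B=OOBB L=GGOO
After move 2 (F'): F=RGRG U=WWBR R=YBYR D=GOYY L=GWOW
After move 3 (U): U=BWRW F=YBRG R=OOYR B=GWBB L=RGOW
After move 4 (U): U=RBWW F=OORG R=GWYR B=RGBB L=YBOW
After move 5 (F): F=ROGO U=RBWB R=WWWR D=YGYY L=YGOO
Query 1: F[0] = R
Query 2: D[0] = Y
Query 3: D[3] = Y

Answer: R Y Y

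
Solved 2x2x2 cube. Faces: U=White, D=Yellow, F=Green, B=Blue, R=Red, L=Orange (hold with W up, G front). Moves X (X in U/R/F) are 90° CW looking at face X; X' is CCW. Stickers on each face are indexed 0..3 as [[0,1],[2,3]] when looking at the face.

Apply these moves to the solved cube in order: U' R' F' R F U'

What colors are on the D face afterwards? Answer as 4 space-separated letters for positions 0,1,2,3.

After move 1 (U'): U=WWWW F=OOGG R=GGRR B=RRBB L=BBOO
After move 2 (R'): R=GRGR U=WBWR F=OWGW D=YOYG B=YRYB
After move 3 (F'): F=WWOG U=WBGG R=ORYR D=BOYG L=BROW
After move 4 (R): R=YORR U=WWGG F=WOOG D=BYYY B=GRBB
After move 5 (F): F=OWGO U=WWWR R=GOGR D=RYYY L=BBOY
After move 6 (U'): U=WRWW F=BBGO R=OWGR B=GOBB L=GROY
Query: D face = RYYY

Answer: R Y Y Y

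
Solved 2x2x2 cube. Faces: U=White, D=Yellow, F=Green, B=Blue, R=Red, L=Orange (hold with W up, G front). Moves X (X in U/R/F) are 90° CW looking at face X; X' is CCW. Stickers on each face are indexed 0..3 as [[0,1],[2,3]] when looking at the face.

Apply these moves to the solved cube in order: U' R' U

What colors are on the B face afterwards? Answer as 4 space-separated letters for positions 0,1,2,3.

After move 1 (U'): U=WWWW F=OOGG R=GGRR B=RRBB L=BBOO
After move 2 (R'): R=GRGR U=WBWR F=OWGW D=YOYG B=YRYB
After move 3 (U): U=WWRB F=GRGW R=YRGR B=BBYB L=OWOO
Query: B face = BBYB

Answer: B B Y B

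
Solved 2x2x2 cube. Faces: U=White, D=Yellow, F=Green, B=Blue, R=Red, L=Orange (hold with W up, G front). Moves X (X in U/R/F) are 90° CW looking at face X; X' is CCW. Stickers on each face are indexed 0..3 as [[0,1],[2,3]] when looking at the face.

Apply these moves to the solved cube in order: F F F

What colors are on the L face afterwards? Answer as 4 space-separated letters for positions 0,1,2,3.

After move 1 (F): F=GGGG U=WWOO R=WRWR D=RRYY L=OYOY
After move 2 (F): F=GGGG U=WWYY R=OROR D=WWYY L=OROR
After move 3 (F): F=GGGG U=WWRR R=YRYR D=OOYY L=OWOW
Query: L face = OWOW

Answer: O W O W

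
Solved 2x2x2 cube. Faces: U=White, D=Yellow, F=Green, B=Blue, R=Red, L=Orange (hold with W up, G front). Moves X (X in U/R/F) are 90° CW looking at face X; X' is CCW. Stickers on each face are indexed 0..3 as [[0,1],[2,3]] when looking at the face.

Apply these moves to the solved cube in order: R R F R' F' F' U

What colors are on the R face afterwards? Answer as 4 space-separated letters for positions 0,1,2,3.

Answer: W B Y Y

Derivation:
After move 1 (R): R=RRRR U=WGWG F=GYGY D=YBYB B=WBWB
After move 2 (R): R=RRRR U=WYWY F=GBGB D=YWYW B=GBGB
After move 3 (F): F=GGBB U=WYOO R=WRYR D=RRYW L=OYOW
After move 4 (R'): R=RRWY U=WGOG F=GYBO D=RGYB B=WBRB
After move 5 (F'): F=YOGB U=WGRW R=GRRY D=YWYB L=OGOO
After move 6 (F'): F=OBYG U=WGGR R=WRYY D=GOYB L=OWOR
After move 7 (U): U=GWRG F=WRYG R=WBYY B=OWRB L=OBOR
Query: R face = WBYY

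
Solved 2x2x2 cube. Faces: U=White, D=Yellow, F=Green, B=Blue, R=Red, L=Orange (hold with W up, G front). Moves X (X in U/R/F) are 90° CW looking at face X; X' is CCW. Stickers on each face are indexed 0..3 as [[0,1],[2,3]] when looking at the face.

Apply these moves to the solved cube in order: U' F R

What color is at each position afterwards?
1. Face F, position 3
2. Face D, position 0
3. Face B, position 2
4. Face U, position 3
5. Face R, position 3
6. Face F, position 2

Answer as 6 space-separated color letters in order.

Answer: Y R W O G G

Derivation:
After move 1 (U'): U=WWWW F=OOGG R=GGRR B=RRBB L=BBOO
After move 2 (F): F=GOGO U=WWOB R=WGWR D=RGYY L=BYOY
After move 3 (R): R=WWRG U=WOOO F=GGGY D=RBYR B=BRWB
Query 1: F[3] = Y
Query 2: D[0] = R
Query 3: B[2] = W
Query 4: U[3] = O
Query 5: R[3] = G
Query 6: F[2] = G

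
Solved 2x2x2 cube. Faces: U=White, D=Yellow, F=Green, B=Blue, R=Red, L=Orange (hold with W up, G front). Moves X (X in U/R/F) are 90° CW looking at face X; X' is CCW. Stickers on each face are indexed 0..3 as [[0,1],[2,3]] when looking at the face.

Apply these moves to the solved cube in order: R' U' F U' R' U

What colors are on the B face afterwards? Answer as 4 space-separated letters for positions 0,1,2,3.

After move 1 (R'): R=RRRR U=WBWB F=GWGW D=YGYG B=YBYB
After move 2 (U'): U=BBWW F=OOGW R=GWRR B=RRYB L=YBOO
After move 3 (F): F=GOWO U=BBOB R=WWWR D=RGYG L=YYOG
After move 4 (U'): U=BBBO F=YYWO R=GOWR B=WWYB L=RROG
After move 5 (R'): R=ORGW U=BYBW F=YBWO D=RYYO B=GWGB
After move 6 (U): U=BBWY F=ORWO R=GWGW B=RRGB L=YBOG
Query: B face = RRGB

Answer: R R G B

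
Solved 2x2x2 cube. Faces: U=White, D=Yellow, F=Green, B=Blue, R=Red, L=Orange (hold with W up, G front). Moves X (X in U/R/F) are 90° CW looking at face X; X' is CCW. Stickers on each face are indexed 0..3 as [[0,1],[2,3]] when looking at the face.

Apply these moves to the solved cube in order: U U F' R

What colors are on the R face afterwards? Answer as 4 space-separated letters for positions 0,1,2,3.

Answer: Y Y R O

Derivation:
After move 1 (U): U=WWWW F=RRGG R=BBRR B=OOBB L=GGOO
After move 2 (U): U=WWWW F=BBGG R=OORR B=GGBB L=RROO
After move 3 (F'): F=BGBG U=WWOR R=YOYR D=ROYY L=RWOW
After move 4 (R): R=YYRO U=WGOG F=BOBY D=RBYG B=RGWB
Query: R face = YYRO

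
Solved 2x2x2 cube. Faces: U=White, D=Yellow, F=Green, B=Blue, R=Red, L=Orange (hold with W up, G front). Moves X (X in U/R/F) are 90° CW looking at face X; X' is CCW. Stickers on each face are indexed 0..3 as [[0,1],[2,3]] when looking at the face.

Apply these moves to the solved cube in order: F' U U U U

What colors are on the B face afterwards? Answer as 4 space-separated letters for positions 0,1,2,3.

After move 1 (F'): F=GGGG U=WWRR R=YRYR D=OOYY L=OWOW
After move 2 (U): U=RWRW F=YRGG R=BBYR B=OWBB L=GGOW
After move 3 (U): U=RRWW F=BBGG R=OWYR B=GGBB L=YROW
After move 4 (U): U=WRWR F=OWGG R=GGYR B=YRBB L=BBOW
After move 5 (U): U=WWRR F=GGGG R=YRYR B=BBBB L=OWOW
Query: B face = BBBB

Answer: B B B B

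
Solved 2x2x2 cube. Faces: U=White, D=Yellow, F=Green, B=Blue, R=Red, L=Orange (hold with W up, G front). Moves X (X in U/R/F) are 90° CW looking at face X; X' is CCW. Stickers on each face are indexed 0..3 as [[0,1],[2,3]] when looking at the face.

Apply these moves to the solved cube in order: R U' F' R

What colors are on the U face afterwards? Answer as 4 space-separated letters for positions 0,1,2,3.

After move 1 (R): R=RRRR U=WGWG F=GYGY D=YBYB B=WBWB
After move 2 (U'): U=GGWW F=OOGY R=GYRR B=RRWB L=WBOO
After move 3 (F'): F=OYOG U=GGGR R=BYYR D=BOYB L=WWOW
After move 4 (R): R=YBRY U=GYGG F=OOOB D=BWYR B=RRGB
Query: U face = GYGG

Answer: G Y G G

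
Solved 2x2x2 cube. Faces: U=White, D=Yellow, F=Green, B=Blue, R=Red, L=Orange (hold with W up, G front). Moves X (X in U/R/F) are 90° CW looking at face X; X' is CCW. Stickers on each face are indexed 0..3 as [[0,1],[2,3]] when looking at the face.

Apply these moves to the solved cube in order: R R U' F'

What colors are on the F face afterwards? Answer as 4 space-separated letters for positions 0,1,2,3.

Answer: O B O G

Derivation:
After move 1 (R): R=RRRR U=WGWG F=GYGY D=YBYB B=WBWB
After move 2 (R): R=RRRR U=WYWY F=GBGB D=YWYW B=GBGB
After move 3 (U'): U=YYWW F=OOGB R=GBRR B=RRGB L=GBOO
After move 4 (F'): F=OBOG U=YYGR R=WBYR D=BOYW L=GWOW
Query: F face = OBOG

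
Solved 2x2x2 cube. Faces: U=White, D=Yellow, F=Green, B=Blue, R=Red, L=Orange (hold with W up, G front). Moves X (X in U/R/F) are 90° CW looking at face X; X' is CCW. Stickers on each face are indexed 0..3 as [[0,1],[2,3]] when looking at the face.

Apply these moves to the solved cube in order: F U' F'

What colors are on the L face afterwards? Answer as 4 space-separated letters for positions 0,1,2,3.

Answer: B O O W

Derivation:
After move 1 (F): F=GGGG U=WWOO R=WRWR D=RRYY L=OYOY
After move 2 (U'): U=WOWO F=OYGG R=GGWR B=WRBB L=BBOY
After move 3 (F'): F=YGOG U=WOGW R=RGRR D=BYYY L=BOOW
Query: L face = BOOW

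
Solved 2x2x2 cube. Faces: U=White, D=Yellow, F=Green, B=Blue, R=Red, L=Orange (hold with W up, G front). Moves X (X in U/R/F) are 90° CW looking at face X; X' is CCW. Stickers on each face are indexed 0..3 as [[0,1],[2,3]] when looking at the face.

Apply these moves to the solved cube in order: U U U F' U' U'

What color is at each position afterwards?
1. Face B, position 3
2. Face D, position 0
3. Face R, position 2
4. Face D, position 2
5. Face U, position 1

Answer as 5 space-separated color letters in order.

Answer: B B Y Y G

Derivation:
After move 1 (U): U=WWWW F=RRGG R=BBRR B=OOBB L=GGOO
After move 2 (U): U=WWWW F=BBGG R=OORR B=GGBB L=RROO
After move 3 (U): U=WWWW F=OOGG R=GGRR B=RRBB L=BBOO
After move 4 (F'): F=OGOG U=WWGR R=YGYR D=BOYY L=BWOW
After move 5 (U'): U=WRWG F=BWOG R=OGYR B=YGBB L=RROW
After move 6 (U'): U=RGWW F=RROG R=BWYR B=OGBB L=YGOW
Query 1: B[3] = B
Query 2: D[0] = B
Query 3: R[2] = Y
Query 4: D[2] = Y
Query 5: U[1] = G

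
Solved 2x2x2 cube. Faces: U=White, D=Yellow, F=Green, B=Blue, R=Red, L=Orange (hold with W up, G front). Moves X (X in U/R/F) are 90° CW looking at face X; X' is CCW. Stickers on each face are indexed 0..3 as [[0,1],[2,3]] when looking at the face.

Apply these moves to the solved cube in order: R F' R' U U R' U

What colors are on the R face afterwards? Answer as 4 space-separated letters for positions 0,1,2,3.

Answer: G G O B

Derivation:
After move 1 (R): R=RRRR U=WGWG F=GYGY D=YBYB B=WBWB
After move 2 (F'): F=YYGG U=WGRR R=BRYR D=OOYB L=OGOW
After move 3 (R'): R=RRBY U=WWRW F=YGGR D=OYYG B=BBOB
After move 4 (U): U=RWWW F=RRGR R=BBBY B=OGOB L=YGOW
After move 5 (U): U=WRWW F=BBGR R=OGBY B=YGOB L=RROW
After move 6 (R'): R=GYOB U=WOWY F=BRGW D=OBYR B=GGYB
After move 7 (U): U=WWYO F=GYGW R=GGOB B=RRYB L=BROW
Query: R face = GGOB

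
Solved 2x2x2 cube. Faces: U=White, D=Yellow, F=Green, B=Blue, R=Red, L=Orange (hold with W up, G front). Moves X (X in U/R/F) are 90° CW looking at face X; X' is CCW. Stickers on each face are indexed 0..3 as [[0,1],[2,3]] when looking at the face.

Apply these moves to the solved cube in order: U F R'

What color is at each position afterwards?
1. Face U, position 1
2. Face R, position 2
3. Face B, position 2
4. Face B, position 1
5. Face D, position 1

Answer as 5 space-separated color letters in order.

Answer: B W B O R

Derivation:
After move 1 (U): U=WWWW F=RRGG R=BBRR B=OOBB L=GGOO
After move 2 (F): F=GRGR U=WWOG R=WBWR D=RBYY L=GYOY
After move 3 (R'): R=BRWW U=WBOO F=GWGG D=RRYR B=YOBB
Query 1: U[1] = B
Query 2: R[2] = W
Query 3: B[2] = B
Query 4: B[1] = O
Query 5: D[1] = R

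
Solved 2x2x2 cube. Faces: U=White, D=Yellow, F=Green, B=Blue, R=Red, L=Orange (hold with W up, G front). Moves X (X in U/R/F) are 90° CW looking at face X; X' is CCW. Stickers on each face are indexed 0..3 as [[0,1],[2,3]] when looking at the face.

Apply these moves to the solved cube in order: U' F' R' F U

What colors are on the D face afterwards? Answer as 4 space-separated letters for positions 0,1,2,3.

After move 1 (U'): U=WWWW F=OOGG R=GGRR B=RRBB L=BBOO
After move 2 (F'): F=OGOG U=WWGR R=YGYR D=BOYY L=BWOW
After move 3 (R'): R=GRYY U=WBGR F=OWOR D=BGYG B=YROB
After move 4 (F): F=OORW U=WBWW R=GRRY D=YGYG L=BBOG
After move 5 (U): U=WWWB F=GRRW R=YRRY B=BBOB L=OOOG
Query: D face = YGYG

Answer: Y G Y G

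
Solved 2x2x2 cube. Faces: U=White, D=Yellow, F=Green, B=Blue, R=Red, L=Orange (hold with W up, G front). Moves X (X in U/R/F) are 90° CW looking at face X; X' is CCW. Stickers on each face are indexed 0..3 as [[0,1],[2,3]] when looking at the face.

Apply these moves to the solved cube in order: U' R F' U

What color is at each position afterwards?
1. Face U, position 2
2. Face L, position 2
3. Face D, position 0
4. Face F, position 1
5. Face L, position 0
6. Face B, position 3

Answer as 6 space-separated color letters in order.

After move 1 (U'): U=WWWW F=OOGG R=GGRR B=RRBB L=BBOO
After move 2 (R): R=RGRG U=WOWG F=OYGY D=YBYR B=WRWB
After move 3 (F'): F=YYOG U=WORR R=BGYG D=BOYR L=BGOW
After move 4 (U): U=RWRO F=BGOG R=WRYG B=BGWB L=YYOW
Query 1: U[2] = R
Query 2: L[2] = O
Query 3: D[0] = B
Query 4: F[1] = G
Query 5: L[0] = Y
Query 6: B[3] = B

Answer: R O B G Y B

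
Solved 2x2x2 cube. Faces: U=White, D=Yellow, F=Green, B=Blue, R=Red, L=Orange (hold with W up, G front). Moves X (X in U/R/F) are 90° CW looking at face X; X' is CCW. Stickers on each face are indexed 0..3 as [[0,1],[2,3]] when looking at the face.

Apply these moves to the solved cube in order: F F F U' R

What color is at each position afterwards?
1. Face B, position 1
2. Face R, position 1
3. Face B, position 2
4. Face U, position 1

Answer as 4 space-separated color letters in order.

Answer: R G R W

Derivation:
After move 1 (F): F=GGGG U=WWOO R=WRWR D=RRYY L=OYOY
After move 2 (F): F=GGGG U=WWYY R=OROR D=WWYY L=OROR
After move 3 (F): F=GGGG U=WWRR R=YRYR D=OOYY L=OWOW
After move 4 (U'): U=WRWR F=OWGG R=GGYR B=YRBB L=BBOW
After move 5 (R): R=YGRG U=WWWG F=OOGY D=OBYY B=RRRB
Query 1: B[1] = R
Query 2: R[1] = G
Query 3: B[2] = R
Query 4: U[1] = W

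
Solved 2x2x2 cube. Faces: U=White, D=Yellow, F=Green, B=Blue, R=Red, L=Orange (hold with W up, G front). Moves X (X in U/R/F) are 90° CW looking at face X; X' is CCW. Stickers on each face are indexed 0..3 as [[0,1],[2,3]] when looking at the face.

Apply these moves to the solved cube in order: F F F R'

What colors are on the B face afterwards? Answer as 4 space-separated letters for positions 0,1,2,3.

Answer: Y B O B

Derivation:
After move 1 (F): F=GGGG U=WWOO R=WRWR D=RRYY L=OYOY
After move 2 (F): F=GGGG U=WWYY R=OROR D=WWYY L=OROR
After move 3 (F): F=GGGG U=WWRR R=YRYR D=OOYY L=OWOW
After move 4 (R'): R=RRYY U=WBRB F=GWGR D=OGYG B=YBOB
Query: B face = YBOB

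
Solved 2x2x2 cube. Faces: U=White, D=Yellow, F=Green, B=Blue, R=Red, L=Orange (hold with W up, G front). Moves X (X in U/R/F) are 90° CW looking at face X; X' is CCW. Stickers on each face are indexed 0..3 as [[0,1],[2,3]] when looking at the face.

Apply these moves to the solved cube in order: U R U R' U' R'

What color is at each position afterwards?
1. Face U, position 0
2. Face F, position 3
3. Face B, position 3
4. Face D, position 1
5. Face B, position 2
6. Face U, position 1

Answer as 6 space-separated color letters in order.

After move 1 (U): U=WWWW F=RRGG R=BBRR B=OOBB L=GGOO
After move 2 (R): R=RBRB U=WRWG F=RYGY D=YBYO B=WOWB
After move 3 (U): U=WWGR F=RBGY R=WORB B=GGWB L=RYOO
After move 4 (R'): R=OBWR U=WWGG F=RWGR D=YBYY B=OGBB
After move 5 (U'): U=WGWG F=RYGR R=RWWR B=OBBB L=OGOO
After move 6 (R'): R=WRRW U=WBWO F=RGGG D=YYYR B=YBBB
Query 1: U[0] = W
Query 2: F[3] = G
Query 3: B[3] = B
Query 4: D[1] = Y
Query 5: B[2] = B
Query 6: U[1] = B

Answer: W G B Y B B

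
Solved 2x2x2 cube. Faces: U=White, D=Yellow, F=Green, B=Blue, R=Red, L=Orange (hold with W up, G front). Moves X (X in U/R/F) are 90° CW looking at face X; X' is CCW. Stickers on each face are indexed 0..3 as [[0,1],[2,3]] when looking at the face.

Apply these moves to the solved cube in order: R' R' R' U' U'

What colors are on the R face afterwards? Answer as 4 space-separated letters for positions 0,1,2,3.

Answer: O O R R

Derivation:
After move 1 (R'): R=RRRR U=WBWB F=GWGW D=YGYG B=YBYB
After move 2 (R'): R=RRRR U=WYWY F=GBGB D=YWYW B=GBGB
After move 3 (R'): R=RRRR U=WGWG F=GYGY D=YBYB B=WBWB
After move 4 (U'): U=GGWW F=OOGY R=GYRR B=RRWB L=WBOO
After move 5 (U'): U=GWGW F=WBGY R=OORR B=GYWB L=RROO
Query: R face = OORR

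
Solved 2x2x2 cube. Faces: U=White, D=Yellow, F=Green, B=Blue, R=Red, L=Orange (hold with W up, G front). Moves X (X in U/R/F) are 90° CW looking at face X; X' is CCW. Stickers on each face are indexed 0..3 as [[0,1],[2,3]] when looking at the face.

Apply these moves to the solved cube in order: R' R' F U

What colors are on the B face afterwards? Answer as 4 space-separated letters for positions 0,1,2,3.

After move 1 (R'): R=RRRR U=WBWB F=GWGW D=YGYG B=YBYB
After move 2 (R'): R=RRRR U=WYWY F=GBGB D=YWYW B=GBGB
After move 3 (F): F=GGBB U=WYOO R=WRYR D=RRYW L=OYOW
After move 4 (U): U=OWOY F=WRBB R=GBYR B=OYGB L=GGOW
Query: B face = OYGB

Answer: O Y G B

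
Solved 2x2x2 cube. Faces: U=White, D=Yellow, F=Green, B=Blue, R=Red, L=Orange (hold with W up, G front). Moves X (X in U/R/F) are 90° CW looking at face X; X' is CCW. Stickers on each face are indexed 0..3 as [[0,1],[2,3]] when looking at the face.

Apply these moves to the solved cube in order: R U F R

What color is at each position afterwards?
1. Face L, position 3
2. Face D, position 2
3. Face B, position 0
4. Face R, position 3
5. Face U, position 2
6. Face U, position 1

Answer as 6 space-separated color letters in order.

After move 1 (R): R=RRRR U=WGWG F=GYGY D=YBYB B=WBWB
After move 2 (U): U=WWGG F=RRGY R=WBRR B=OOWB L=GYOO
After move 3 (F): F=GRYR U=WWOY R=GBGR D=RWYB L=GYOB
After move 4 (R): R=GGRB U=WROR F=GWYB D=RWYO B=YOWB
Query 1: L[3] = B
Query 2: D[2] = Y
Query 3: B[0] = Y
Query 4: R[3] = B
Query 5: U[2] = O
Query 6: U[1] = R

Answer: B Y Y B O R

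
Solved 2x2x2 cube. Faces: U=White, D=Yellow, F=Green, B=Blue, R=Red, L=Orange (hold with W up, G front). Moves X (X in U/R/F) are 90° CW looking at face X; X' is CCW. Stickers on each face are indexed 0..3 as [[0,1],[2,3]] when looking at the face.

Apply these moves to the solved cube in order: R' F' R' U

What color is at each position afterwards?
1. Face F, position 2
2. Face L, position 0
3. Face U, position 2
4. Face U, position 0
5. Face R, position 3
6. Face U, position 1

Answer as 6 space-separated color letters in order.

After move 1 (R'): R=RRRR U=WBWB F=GWGW D=YGYG B=YBYB
After move 2 (F'): F=WWGG U=WBRR R=GRYR D=OOYG L=OBOW
After move 3 (R'): R=RRGY U=WYRY F=WBGR D=OWYG B=GBOB
After move 4 (U): U=RWYY F=RRGR R=GBGY B=OBOB L=WBOW
Query 1: F[2] = G
Query 2: L[0] = W
Query 3: U[2] = Y
Query 4: U[0] = R
Query 5: R[3] = Y
Query 6: U[1] = W

Answer: G W Y R Y W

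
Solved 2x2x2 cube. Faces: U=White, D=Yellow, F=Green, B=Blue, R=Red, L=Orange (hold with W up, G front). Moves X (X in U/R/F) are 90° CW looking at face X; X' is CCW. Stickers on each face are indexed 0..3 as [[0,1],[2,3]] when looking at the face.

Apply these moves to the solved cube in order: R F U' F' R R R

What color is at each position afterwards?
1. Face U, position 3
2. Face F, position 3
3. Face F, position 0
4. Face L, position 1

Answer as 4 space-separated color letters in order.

After move 1 (R): R=RRRR U=WGWG F=GYGY D=YBYB B=WBWB
After move 2 (F): F=GGYY U=WGOO R=WRGR D=RRYB L=OYOB
After move 3 (U'): U=GOWO F=OYYY R=GGGR B=WRWB L=WBOB
After move 4 (F'): F=YYOY U=GOGG R=RGRR D=BBYB L=WOOW
After move 5 (R): R=RRRG U=GYGY F=YBOB D=BWYW B=GROB
After move 6 (R): R=RRGR U=GBGB F=YWOW D=BOYG B=YRYB
After move 7 (R): R=GRRR U=GWGW F=YOOG D=BYYY B=BRBB
Query 1: U[3] = W
Query 2: F[3] = G
Query 3: F[0] = Y
Query 4: L[1] = O

Answer: W G Y O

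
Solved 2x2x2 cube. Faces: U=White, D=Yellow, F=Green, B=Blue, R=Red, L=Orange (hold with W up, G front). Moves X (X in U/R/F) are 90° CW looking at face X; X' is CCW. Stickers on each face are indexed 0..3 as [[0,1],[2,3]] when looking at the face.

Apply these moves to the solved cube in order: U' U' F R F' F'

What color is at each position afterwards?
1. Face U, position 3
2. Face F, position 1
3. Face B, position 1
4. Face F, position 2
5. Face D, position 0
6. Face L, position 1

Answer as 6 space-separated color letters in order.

Answer: R G G O B R

Derivation:
After move 1 (U'): U=WWWW F=OOGG R=GGRR B=RRBB L=BBOO
After move 2 (U'): U=WWWW F=BBGG R=OORR B=GGBB L=RROO
After move 3 (F): F=GBGB U=WWOR R=WOWR D=ROYY L=RYOY
After move 4 (R): R=WWRO U=WBOB F=GOGY D=RBYG B=RGWB
After move 5 (F'): F=OYGG U=WBWR R=BWRO D=YYYG L=RBOO
After move 6 (F'): F=YGOG U=WBBR R=YWYO D=BOYG L=RROW
Query 1: U[3] = R
Query 2: F[1] = G
Query 3: B[1] = G
Query 4: F[2] = O
Query 5: D[0] = B
Query 6: L[1] = R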